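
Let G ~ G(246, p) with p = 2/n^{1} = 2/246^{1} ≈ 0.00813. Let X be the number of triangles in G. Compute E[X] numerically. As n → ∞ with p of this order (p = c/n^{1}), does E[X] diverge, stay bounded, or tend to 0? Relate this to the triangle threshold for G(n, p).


Number of potential triangles: C(246, 3) = 2450980.
Each occurs with probability p³ ≈ (0.00813)³ ≈ 5.373839e-07.
By linearity: E[X] = C(246, 3)·p³ ≈ 2450980 · 5.373839e-07 ≈ 1.3171.
Here α = 1, so p = 2/n is exactly at the triangle threshold p ~ 1/n. Asymptotically E[X] → c³/6 = 2³/6 = 4/3 ≈ 1.3333, a bounded constant. In this regime the triangle count is asymptotically Poisson(c³/6).

E[X] ≈ 1.3171; in regime p = Θ(1/n^{1}) E[X] stays bounded (at the triangle threshold p ~ 1/n).


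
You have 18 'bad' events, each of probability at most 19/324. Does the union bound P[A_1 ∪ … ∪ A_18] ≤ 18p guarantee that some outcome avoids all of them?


Union bound: P[∪_{i=1}^{18} A_i] ≤ Σ_i P[A_i] ≤ 18·p = 18·(19/324) = 19/18.
Numerically: 19/18 ≈ 1.056.
Is 19/18 < 1? NO.
Since the bound 19/18 is ≥ 1, the union bound is uninformative here; it does NOT by itself certify existence.

18·p = 19/18 ≈ 1.056; existence NOT certified by the union bound.


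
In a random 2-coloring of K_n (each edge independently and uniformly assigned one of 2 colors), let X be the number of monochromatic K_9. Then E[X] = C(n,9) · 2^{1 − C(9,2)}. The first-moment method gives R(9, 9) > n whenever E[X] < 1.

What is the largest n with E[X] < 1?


We need C(n, 9) · 2^{1 − 36} < 1, i.e. C(n, 9) < 2^{36 − 1} = 34359738368.
Check values of n near the boundary:
  n = 59: C(59, 9) = 12565671261; 12565671261 < 34359738368? YES
  n = 60: C(60, 9) = 14783142660; 14783142660 < 34359738368? YES
  n = 61: C(61, 9) = 17341763505; 17341763505 < 34359738368? YES
  n = 62: C(62, 9) = 20286591270; 20286591270 < 34359738368? YES
  n = 63: C(63, 9) = 23667689815; 23667689815 < 34359738368? YES
  n = 64: C(64, 9) = 27540584512; 27540584512 < 34359738368? YES
  n = 65: C(65, 9) = 31966749880; 31966749880 < 34359738368? YES
  n = 66: C(66, 9) = 37014131440; 37014131440 < 34359738368? NO
The largest n with C(n, 9) < 34359738368 is n = 65 (where E[X] = 3995843735/4294967296 ≈ 0.930355). Hence R(9, 9) > 65, i.e. R(9, 9) ≥ 66.

Largest n = 65; hence R(9, 9) > 65.


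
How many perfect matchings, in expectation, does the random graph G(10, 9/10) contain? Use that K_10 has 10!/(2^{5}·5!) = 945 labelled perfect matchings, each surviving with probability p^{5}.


K_10 has 10!/(2^{5}·5!) = 945 labelled perfect matchings.
For each such perfect matching H, let X_H = 1 if all 5 edges of H are present in G. Then P[X_H = 1] = p^{5} = (9/10)^{5} = 59049/100000.
Summing the indicators: E[X] = Σ_H E[X_H] = 945 · p^{5} = 945 · 59049/100000 = 11160261/20000.
Numerically: E[X] ≈ 558.013.

E[X] = 945 · (9/10)^{5} = 11160261/20000 ≈ 558.013.


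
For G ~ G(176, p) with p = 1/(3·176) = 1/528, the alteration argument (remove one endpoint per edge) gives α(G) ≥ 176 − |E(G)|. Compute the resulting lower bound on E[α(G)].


E[|E(G)|] = C(176, 2)·p = 15400 · (1/528) = 175/6.
E[α(G)] ≥ n − E[|E(G)|] = 176 − 175/6 = 881/6.
Numerically: ≈ 146.83333.
(This is only a lower bound; the true E[α(G)] may be larger.)

E[α(G)] ≥ 881/6 ≈ 146.83333.


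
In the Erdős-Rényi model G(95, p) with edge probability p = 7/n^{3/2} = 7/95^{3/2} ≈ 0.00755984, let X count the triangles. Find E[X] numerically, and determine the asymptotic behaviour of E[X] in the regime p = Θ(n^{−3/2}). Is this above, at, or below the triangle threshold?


Number of potential triangles: C(95, 3) = 138415.
Each occurs with probability p³ ≈ (0.00755984)³ ≈ 4.32053867e-07.
By linearity: E[X] = C(95, 3)·p³ ≈ 138415 · 4.32053867e-07 ≈ 0.059803.
Since α = 3/2 > 1, p = c/n^{3/2} = o(1/n) is below the triangle threshold p ~ 1/n. Asymptotically E[X] ~ (c³/6)·n^{3(1−α)} = (7³/6)·n^{-1.5} → 0, so by Markov's inequality G has no triangles w.h.p.

E[X] ≈ 0.059803; in regime p = Θ(1/n^{3/2}) E[X] tends to 0 (below the triangle threshold p ~ 1/n).


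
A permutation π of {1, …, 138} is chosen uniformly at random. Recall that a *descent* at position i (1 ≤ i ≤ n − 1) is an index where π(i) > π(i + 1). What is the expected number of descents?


Write X = Σ X_I over i = 1, …, 137, with X_I the indicator of one descent.
There are 137 indicators.
For each fixed i, the pair (π(i), π(i+1)) is a uniformly random ordered pair of distinct values from {1, …, 138}; by symmetry P[π(i) > π(i+1)] = 1/2.
By linearity: E[X] = 137 · (1/2) = (138 − 1) · (1/2) = 137/2 ≈ 68.500000.

E[X] = 137/2 = 68.500000.


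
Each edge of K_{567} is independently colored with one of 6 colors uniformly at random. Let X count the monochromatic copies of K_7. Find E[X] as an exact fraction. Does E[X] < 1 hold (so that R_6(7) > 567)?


E[X] = C(567, 7) · 6^{1 − 21} = 3601671315933933 · 6^{−20} = 3601671315933933/3656158440062976.
As a reduced fraction: E[X] = 44465077974493/45137758519296 ≈ 0.98510.
Is E[X] < 1? YES.
Since E[X] < 1, there exists a 6-coloring of K_{567} with no monochromatic K_7; hence R_6(7) > 567.

E[X] = 44465077974493/45137758519296 ≈ 0.98510; E[X] < 1, so R_6(7) > 567.


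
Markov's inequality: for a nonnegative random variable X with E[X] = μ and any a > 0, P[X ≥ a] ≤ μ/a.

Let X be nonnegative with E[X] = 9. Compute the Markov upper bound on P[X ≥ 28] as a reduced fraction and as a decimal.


μ = E[X] = 9, a = 28.
Markov: P[X ≥ 28] ≤ μ/a = (9)/28 = 9/28.
Numerically: ≈ 0.3214.
(Since a = 28 > μ = 9.0000, the bound 9/28 is < 1 and informative.)

P[X ≥ 28] ≤ 9/28 ≈ 0.3214.


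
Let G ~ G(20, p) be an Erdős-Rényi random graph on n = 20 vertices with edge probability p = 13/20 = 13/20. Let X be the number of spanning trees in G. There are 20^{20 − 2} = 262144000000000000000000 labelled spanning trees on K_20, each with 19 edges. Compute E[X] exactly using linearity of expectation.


K_20 has 20^{20 − 2} = 262144000000000000000000 labelled spanning trees.
For each such spanning tree H, let X_H = 1 if all 19 edges of H are present in G. Then P[X_H = 1] = p^{19} = (13/20)^{19} = 1461920290375446110677/5242880000000000000000000.
Summing the indicators: E[X] = Σ_H E[X_H] = 262144000000000000000000 · p^{19} = 262144000000000000000000 · 1461920290375446110677/5242880000000000000000000 = 1461920290375446110677/20.
Numerically: E[X] ≈ 7.31e+19.

E[X] = 262144000000000000000000 · (13/20)^{19} = 1461920290375446110677/20 ≈ 7.31e+19.


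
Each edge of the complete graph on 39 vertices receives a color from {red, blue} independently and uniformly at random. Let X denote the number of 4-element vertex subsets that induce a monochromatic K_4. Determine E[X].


Let X = Σ_S X_S over the C(39, 4) = 82251 subsets S of size 4, where X_S = 1 if the K_4 on S is monochromatic.
For a fixed S, the K_4 on S has C(4, 2) = 6 edges. P[all 6 edges red] = (1/2)^6, and likewise for blue, so P[monochromatic] = 2·(1/2)^6 = 2^{1 − 6} = 1/32.
By linearity of expectation: E[X] = C(39, 4) · 2^{1 − 6} = 82251 · 1/32 = 82251/32.
Numerically: E[X] ≈ 2570.343750.

E[X] = C(39,4)·2^(1−C(4,2)) = 82251/32 ≈ 2570.343750.


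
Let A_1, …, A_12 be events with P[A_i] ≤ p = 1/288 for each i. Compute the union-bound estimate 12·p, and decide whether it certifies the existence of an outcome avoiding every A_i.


Union bound: P[∪_{i=1}^{12} A_i] ≤ Σ_i P[A_i] ≤ 12·p = 12·(1/288) = 1/24.
Numerically: 1/24 ≈ 0.04167.
Is 1/24 < 1? YES.
Since P[∪ A_i] ≤ 1/24 < 1, the complement has P[∩ A_i^c] ≥ 1 − 1/24 = 23/24 > 0, so some outcome avoids every A_i.

12·p = 1/24 ≈ 0.04167; existence CERTIFIED by the union bound.


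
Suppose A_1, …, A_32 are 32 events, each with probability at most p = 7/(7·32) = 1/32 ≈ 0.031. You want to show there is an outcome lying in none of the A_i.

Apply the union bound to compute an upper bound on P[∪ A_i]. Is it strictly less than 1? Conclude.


Union bound: P[∪_{i=1}^{32} A_i] ≤ Σ_i P[A_i] ≤ 32·p = 32·(1/32) = 1.
Numerically: 1 ≈ 1.000.
Is 1 < 1? NO.
Since the bound 1 is ≥ 1, the union bound is uninformative here; it does NOT by itself certify existence.

32·p = 1 ≈ 1.000; existence NOT certified by the union bound.


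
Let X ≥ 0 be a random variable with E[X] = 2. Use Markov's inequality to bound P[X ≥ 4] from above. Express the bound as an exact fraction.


μ = E[X] = 2, a = 4.
Markov: P[X ≥ 4] ≤ μ/a = (2)/4 = 1/2.
Numerically: ≈ 0.5000.
(Since a = 4 > μ = 2.0000, the bound 1/2 is < 1 and informative.)

P[X ≥ 4] ≤ 1/2 ≈ 0.5000.


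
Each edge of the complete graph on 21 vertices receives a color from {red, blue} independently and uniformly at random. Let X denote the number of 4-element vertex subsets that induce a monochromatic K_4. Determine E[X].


Let X = Σ_S X_S over the C(21, 4) = 5985 subsets S of size 4, where X_S = 1 if the K_4 on S is monochromatic.
For a fixed S, the K_4 on S has C(4, 2) = 6 edges. P[all 6 edges red] = (1/2)^6, and likewise for blue, so P[monochromatic] = 2·(1/2)^6 = 2^{1 − 6} = 1/32.
Summing: E[X] = C(21, 4) · 2^{1 − 6} = 5985 · 1/32 = 5985/32.
Numerically: E[X] ≈ 187.03125.

E[X] = C(21,4)·2^(1−C(4,2)) = 5985/32 ≈ 187.03125.


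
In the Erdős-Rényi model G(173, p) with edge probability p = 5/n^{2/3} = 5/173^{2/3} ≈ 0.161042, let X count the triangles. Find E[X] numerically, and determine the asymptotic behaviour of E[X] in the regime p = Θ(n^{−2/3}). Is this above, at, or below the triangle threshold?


Number of potential triangles: C(173, 3) = 848046.
Each occurs with probability p³ ≈ (0.161042)³ ≈ 4.17655117e-03.
By linearity: E[X] = C(173, 3)·p³ ≈ 848046 · 4.17655117e-03 ≈ 3541.907514.
Since α = 2/3 < 1, p = c/n^{2/3} ≫ 1/n is above the triangle threshold p ~ 1/n. Asymptotically E[X] ~ (c³/6)·n^{3(1−α)} = (5³/6)·n^{1} → ∞; triangles are abundant w.h.p.

E[X] ≈ 3541.907514; in regime p = Θ(1/n^{2/3}) E[X] diverges (above the triangle threshold p ~ 1/n).


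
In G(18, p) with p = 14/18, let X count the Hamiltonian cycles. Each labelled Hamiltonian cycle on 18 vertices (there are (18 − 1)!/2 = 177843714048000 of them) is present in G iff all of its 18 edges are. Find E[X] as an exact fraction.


K_18 has (18 − 1)!/2 = 177843714048000 labelled Hamiltonian cycles.
For each such Hamiltonian cycle H, let X_H = 1 if all 18 edges of H are present in G. Then P[X_H = 1] = p^{18} = (7/9)^{18} = 1628413597910449/150094635296999121.
Summing the indicators: E[X] = Σ_H E[X_H] = 177843714048000 · p^{18} = 177843714048000 · 1628413597910449/150094635296999121 = 397260798708725298034688000/205891132094649.
Numerically: E[X] ≈ 1.92947e+12.

E[X] = 177843714048000 · (7/9)^{18} = 397260798708725298034688000/205891132094649 ≈ 1.92947e+12.


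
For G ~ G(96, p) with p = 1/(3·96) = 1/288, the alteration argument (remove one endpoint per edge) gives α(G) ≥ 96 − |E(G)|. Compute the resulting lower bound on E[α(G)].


E[|E(G)|] = C(96, 2)·p = 4560 · (1/288) = 95/6.
E[α(G)] ≥ n − E[|E(G)|] = 96 − 95/6 = 481/6.
Numerically: ≈ 80.167.
(This is only a lower bound; the true E[α(G)] may be larger.)

E[α(G)] ≥ 481/6 ≈ 80.167.


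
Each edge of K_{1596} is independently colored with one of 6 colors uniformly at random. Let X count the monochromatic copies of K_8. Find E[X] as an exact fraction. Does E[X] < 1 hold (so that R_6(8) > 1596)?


E[X] = C(1596, 8) · 6^{1 − 28} = 1025915067760710553965 · 6^{−27} = 1025915067760710553965/1023490369077469249536.
As a reduced fraction: E[X] = 37996854361507798295/37907050706572935168 ≈ 1.00237.
Is E[X] < 1? NO.
Since E[X] ≥ 1, the first-moment bound is inconclusive at n = 1596; it does NOT by itself certify R_6(8) > 1596.

E[X] = 37996854361507798295/37907050706572935168 ≈ 1.00237; E[X] ≥ 1; first-moment method inconclusive here.


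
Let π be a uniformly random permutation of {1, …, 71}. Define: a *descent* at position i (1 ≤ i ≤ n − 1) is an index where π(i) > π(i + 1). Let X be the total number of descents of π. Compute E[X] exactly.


Write X = Σ X_I over i = 1, …, 70, with X_I the indicator of one descent.
There are 70 indicators.
For each fixed i, the pair (π(i), π(i+1)) is a uniformly random ordered pair of distinct values from {1, …, 71}; by symmetry P[π(i) > π(i+1)] = 1/2.
By linearity: E[X] = 70 · (1/2) = (71 − 1) · (1/2) = 35 ≈ 35.000.

E[X] = 35 = 35.000.


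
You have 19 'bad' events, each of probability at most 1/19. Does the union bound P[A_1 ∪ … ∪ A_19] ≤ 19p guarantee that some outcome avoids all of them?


Union bound: P[∪_{i=1}^{19} A_i] ≤ Σ_i P[A_i] ≤ 19·p = 19·(1/19) = 1.
Numerically: 1 ≈ 1.00000.
Is 1 < 1? NO.
Since the bound 1 is ≥ 1, the union bound is uninformative here; it does NOT by itself certify existence.

19·p = 1 ≈ 1.00000; existence NOT certified by the union bound.


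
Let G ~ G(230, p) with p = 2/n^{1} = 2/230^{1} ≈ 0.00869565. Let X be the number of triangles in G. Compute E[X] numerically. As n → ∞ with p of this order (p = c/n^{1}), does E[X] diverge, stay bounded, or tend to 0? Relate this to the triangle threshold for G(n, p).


Number of potential triangles: C(230, 3) = 2001460.
Each occurs with probability p³ ≈ (0.00869565)³ ≈ 6.57516232e-07.
By linearity: E[X] = C(230, 3)·p³ ≈ 2001460 · 6.57516232e-07 ≈ 1.315992.
Here α = 1, so p = 2/n is exactly at the triangle threshold p ~ 1/n. Asymptotically E[X] → c³/6 = 2³/6 = 4/3 ≈ 1.333333, a bounded constant. In this regime the triangle count is asymptotically Poisson(c³/6).

E[X] ≈ 1.315992; in regime p = Θ(1/n^{1}) E[X] stays bounded (at the triangle threshold p ~ 1/n).


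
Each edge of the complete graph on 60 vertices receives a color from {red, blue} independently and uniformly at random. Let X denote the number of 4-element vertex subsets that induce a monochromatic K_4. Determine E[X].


Let X = Σ_S X_S over the C(60, 4) = 487635 subsets S of size 4, where X_S = 1 if the K_4 on S is monochromatic.
For a fixed S, the K_4 on S has C(4, 2) = 6 edges. P[all 6 edges red] = (1/2)^6, and likewise for blue, so P[monochromatic] = 2·(1/2)^6 = 2^{1 − 6} = 1/32.
By linearity: E[X] = C(60, 4) · 2^{1 − 6} = 487635 · 1/32 = 487635/32.
Numerically: E[X] ≈ 15238.59375.

E[X] = C(60,4)·2^(1−C(4,2)) = 487635/32 ≈ 15238.59375.


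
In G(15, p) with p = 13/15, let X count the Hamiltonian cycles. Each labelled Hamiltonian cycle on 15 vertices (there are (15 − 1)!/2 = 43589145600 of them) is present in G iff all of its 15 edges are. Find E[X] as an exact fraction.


K_15 has (15 − 1)!/2 = 43589145600 labelled Hamiltonian cycles.
For each such Hamiltonian cycle H, let X_H = 1 if all 15 edges of H are present in G. Then P[X_H = 1] = p^{15} = (13/15)^{15} = 51185893014090757/437893890380859375.
By linearity of expectation: E[X] = Σ_H E[X_H] = 43589145600 · p^{15} = 43589145600 · 51185893014090757/437893890380859375 = 367267381606127548722176/72081298828125.
Numerically: E[X] ≈ 5.09518e+09.

E[X] = 43589145600 · (13/15)^{15} = 367267381606127548722176/72081298828125 ≈ 5.09518e+09.


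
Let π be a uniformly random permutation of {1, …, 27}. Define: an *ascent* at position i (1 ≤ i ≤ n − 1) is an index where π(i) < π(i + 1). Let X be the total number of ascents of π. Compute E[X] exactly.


Write X = Σ X_I over i = 1, …, 26, with X_I the indicator of one ascent.
There are 26 indicators.
For each fixed i, the pair (π(i), π(i+1)) is a uniformly random ordered pair of distinct values from {1, …, 27}; by symmetry P[π(i) < π(i+1)] = 1/2.
By linearity: E[X] = 26 · (1/2) = (27 − 1) · (1/2) = 13 ≈ 13.00000.

E[X] = 13 = 13.00000.


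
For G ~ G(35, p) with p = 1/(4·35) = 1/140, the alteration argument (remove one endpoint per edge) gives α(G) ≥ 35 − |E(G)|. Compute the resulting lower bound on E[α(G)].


E[|E(G)|] = C(35, 2)·p = 595 · (1/140) = 17/4.
E[α(G)] ≥ n − E[|E(G)|] = 35 − 17/4 = 123/4.
Numerically: ≈ 30.750.
(This is only a lower bound; the true E[α(G)] may be larger.)

E[α(G)] ≥ 123/4 ≈ 30.750.


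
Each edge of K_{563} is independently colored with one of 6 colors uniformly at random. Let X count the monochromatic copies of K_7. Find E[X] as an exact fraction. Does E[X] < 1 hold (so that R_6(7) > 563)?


E[X] = C(563, 7) · 6^{1 − 21} = 3426622515769596 · 6^{−20} = 3426622515769596/3656158440062976.
As a reduced fraction: E[X] = 285551876314133/304679870005248 ≈ 0.9372.
Is E[X] < 1? YES.
Since E[X] < 1, there exists a 6-coloring of K_{563} with no monochromatic K_7; hence R_6(7) > 563.

E[X] = 285551876314133/304679870005248 ≈ 0.9372; E[X] < 1, so R_6(7) > 563.


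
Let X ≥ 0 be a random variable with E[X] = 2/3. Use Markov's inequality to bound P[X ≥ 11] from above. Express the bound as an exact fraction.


μ = E[X] = 2/3, a = 11.
Markov: P[X ≥ 11] ≤ μ/a = (2/3)/11 = 2/33.
Numerically: ≈ 0.060606.
(Since a = 11 > μ = 0.666667, the bound 2/33 is < 1 and informative.)

P[X ≥ 11] ≤ 2/33 ≈ 0.060606.


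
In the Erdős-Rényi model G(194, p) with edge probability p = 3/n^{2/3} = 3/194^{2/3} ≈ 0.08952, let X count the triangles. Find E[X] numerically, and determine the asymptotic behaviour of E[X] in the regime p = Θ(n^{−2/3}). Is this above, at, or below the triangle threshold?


Number of potential triangles: C(194, 3) = 1198144.
Each occurs with probability p³ ≈ (0.08952)³ ≈ 7.173982e-04.
By linearity: E[X] = C(194, 3)·p³ ≈ 1198144 · 7.173982e-04 ≈ 859.5464.
Since α = 2/3 < 1, p = c/n^{2/3} ≫ 1/n is above the triangle threshold p ~ 1/n. Asymptotically E[X] ~ (c³/6)·n^{3(1−α)} = (3³/6)·n^{1} → ∞; triangles are abundant w.h.p.

E[X] ≈ 859.5464; in regime p = Θ(1/n^{2/3}) E[X] diverges (above the triangle threshold p ~ 1/n).


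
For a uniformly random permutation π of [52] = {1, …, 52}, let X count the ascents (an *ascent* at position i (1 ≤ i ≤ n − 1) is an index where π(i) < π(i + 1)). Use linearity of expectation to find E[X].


Write X = Σ X_I over i = 1, …, 51, with X_I the indicator of one ascent.
There are 51 indicators.
For each fixed i, the pair (π(i), π(i+1)) is a uniformly random ordered pair of distinct values from {1, …, 52}; by symmetry P[π(i) < π(i+1)] = 1/2.
By linearity: E[X] = 51 · (1/2) = (52 − 1) · (1/2) = 51/2 ≈ 25.50000.

E[X] = 51/2 = 25.50000.


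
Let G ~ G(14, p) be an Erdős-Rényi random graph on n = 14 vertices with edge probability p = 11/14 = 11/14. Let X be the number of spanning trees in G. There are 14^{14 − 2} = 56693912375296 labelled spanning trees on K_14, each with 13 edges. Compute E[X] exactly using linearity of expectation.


K_14 has 14^{14 − 2} = 56693912375296 labelled spanning trees.
For each such spanning tree H, let X_H = 1 if all 13 edges of H are present in G. Then P[X_H = 1] = p^{13} = (11/14)^{13} = 34522712143931/793714773254144.
Summing the indicators: E[X] = Σ_H E[X_H] = 56693912375296 · p^{13} = 56693912375296 · 34522712143931/793714773254144 = 34522712143931/14.
Numerically: E[X] ≈ 2.4659e+12.

E[X] = 56693912375296 · (11/14)^{13} = 34522712143931/14 ≈ 2.4659e+12.


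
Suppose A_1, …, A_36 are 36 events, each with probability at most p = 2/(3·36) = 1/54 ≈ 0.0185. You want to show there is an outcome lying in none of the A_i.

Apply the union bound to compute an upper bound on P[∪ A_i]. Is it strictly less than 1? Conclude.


Union bound: P[∪_{i=1}^{36} A_i] ≤ Σ_i P[A_i] ≤ 36·p = 36·(1/54) = 2/3.
Numerically: 2/3 ≈ 0.6667.
Is 2/3 < 1? YES.
Since P[∪ A_i] ≤ 2/3 < 1, the complement has P[∩ A_i^c] ≥ 1 − 2/3 = 1/3 > 0, so some outcome avoids every A_i.

36·p = 2/3 ≈ 0.6667; existence CERTIFIED by the union bound.


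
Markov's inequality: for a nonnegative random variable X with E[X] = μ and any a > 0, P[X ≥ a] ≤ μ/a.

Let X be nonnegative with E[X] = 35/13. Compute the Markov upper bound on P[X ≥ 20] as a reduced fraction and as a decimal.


μ = E[X] = 35/13, a = 20.
Markov: P[X ≥ 20] ≤ μ/a = (35/13)/20 = 7/52.
Numerically: ≈ 0.135.
(Since a = 20 > μ = 2.692, the bound 7/52 is < 1 and informative.)

P[X ≥ 20] ≤ 7/52 ≈ 0.135.


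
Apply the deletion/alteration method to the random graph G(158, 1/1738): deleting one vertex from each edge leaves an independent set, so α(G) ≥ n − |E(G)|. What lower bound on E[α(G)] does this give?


E[|E(G)|] = C(158, 2)·p = 12403 · (1/1738) = 157/22.
E[α(G)] ≥ n − E[|E(G)|] = 158 − 157/22 = 3319/22.
Numerically: ≈ 150.86364.
(This is only a lower bound; the true E[α(G)] may be larger.)

E[α(G)] ≥ 3319/22 ≈ 150.86364.


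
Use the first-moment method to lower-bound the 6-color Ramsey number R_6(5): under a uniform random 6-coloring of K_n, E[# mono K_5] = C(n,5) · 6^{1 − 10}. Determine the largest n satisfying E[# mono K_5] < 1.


We need C(n, 5) · 6^{1 − 10} < 1, i.e. C(n, 5) < 6^{10 − 1} = 10077696.
Check values of n near the boundary:
  n = 64: C(64, 5) = 7624512; 7624512 < 10077696? YES
  n = 65: C(65, 5) = 8259888; 8259888 < 10077696? YES
  n = 66: C(66, 5) = 8936928; 8936928 < 10077696? YES
  n = 67: C(67, 5) = 9657648; 9657648 < 10077696? YES
  n = 68: C(68, 5) = 10424128; 10424128 < 10077696? NO
  n = 69: C(69, 5) = 11238513; 11238513 < 10077696? NO
The largest n with C(n, 5) < 10077696 is n = 67 (where E[X] = 67067/69984 ≈ 0.9583). Hence R_6(5) > 67, i.e. R_6(5) ≥ 68.

Largest n = 67; hence R_6(5) > 67.


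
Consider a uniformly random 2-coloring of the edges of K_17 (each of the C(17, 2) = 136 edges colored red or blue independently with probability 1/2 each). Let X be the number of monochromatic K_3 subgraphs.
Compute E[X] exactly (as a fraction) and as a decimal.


Let X = Σ_S X_S over the C(17, 3) = 680 subsets S of size 3, where X_S = 1 if the K_3 on S is monochromatic.
For a fixed S, the K_3 on S has C(3, 2) = 3 edges. P[all 3 edges red] = (1/2)^3, and likewise for blue, so P[monochromatic] = 2·(1/2)^3 = 2^{1 − 3} = 1/4.
By linearity of expectation: E[X] = C(17, 3) · 2^{1 − 3} = 680 · 1/4 = 170.
Numerically: E[X] ≈ 170.0000.

E[X] = C(17,3)·2^(1−C(3,2)) = 170 ≈ 170.0000.


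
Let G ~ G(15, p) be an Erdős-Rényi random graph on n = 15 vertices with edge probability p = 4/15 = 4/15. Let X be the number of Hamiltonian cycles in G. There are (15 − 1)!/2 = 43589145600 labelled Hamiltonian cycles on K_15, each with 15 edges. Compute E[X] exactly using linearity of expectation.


K_15 has (15 − 1)!/2 = 43589145600 labelled Hamiltonian cycles.
For each such Hamiltonian cycle H, let X_H = 1 if all 15 edges of H are present in G. Then P[X_H = 1] = p^{15} = (4/15)^{15} = 1073741824/437893890380859375.
Summing the indicators: E[X] = Σ_H E[X_H] = 43589145600 · p^{15} = 43589145600 · 1073741824/437893890380859375 = 7704277975826432/72081298828125.
Numerically: E[X] ≈ 106.883.

E[X] = 43589145600 · (4/15)^{15} = 7704277975826432/72081298828125 ≈ 106.883.


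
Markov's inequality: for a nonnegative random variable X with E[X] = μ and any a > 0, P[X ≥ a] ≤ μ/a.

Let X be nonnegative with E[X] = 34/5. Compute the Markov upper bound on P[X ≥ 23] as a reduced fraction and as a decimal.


μ = E[X] = 34/5, a = 23.
Markov: P[X ≥ 23] ≤ μ/a = (34/5)/23 = 34/115.
Numerically: ≈ 0.296.
(Since a = 23 > μ = 6.800, the bound 34/115 is < 1 and informative.)

P[X ≥ 23] ≤ 34/115 ≈ 0.296.


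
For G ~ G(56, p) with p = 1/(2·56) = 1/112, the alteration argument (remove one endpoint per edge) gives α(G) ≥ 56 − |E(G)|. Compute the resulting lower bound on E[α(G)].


E[|E(G)|] = C(56, 2)·p = 1540 · (1/112) = 55/4.
E[α(G)] ≥ n − E[|E(G)|] = 56 − 55/4 = 169/4.
Numerically: ≈ 42.250000.
(This is only a lower bound; the true E[α(G)] may be larger.)

E[α(G)] ≥ 169/4 ≈ 42.250000.


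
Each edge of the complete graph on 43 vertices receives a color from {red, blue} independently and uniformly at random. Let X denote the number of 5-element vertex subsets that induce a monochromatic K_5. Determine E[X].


Let X = Σ_S X_S over the C(43, 5) = 962598 subsets S of size 5, where X_S = 1 if the K_5 on S is monochromatic.
For a fixed S, the K_5 on S has C(5, 2) = 10 edges. P[all 10 edges red] = (1/2)^10, and likewise for blue, so P[monochromatic] = 2·(1/2)^10 = 2^{1 − 10} = 1/512.
By linearity: E[X] = C(43, 5) · 2^{1 − 10} = 962598 · 1/512 = 481299/256.
Numerically: E[X] ≈ 1880.074219.

E[X] = C(43,5)·2^(1−C(5,2)) = 481299/256 ≈ 1880.074219.


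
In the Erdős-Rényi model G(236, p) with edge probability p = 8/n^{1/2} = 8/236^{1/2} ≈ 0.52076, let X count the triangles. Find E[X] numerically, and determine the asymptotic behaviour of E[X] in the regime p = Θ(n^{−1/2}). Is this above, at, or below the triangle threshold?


Number of potential triangles: C(236, 3) = 2162940.
Each occurs with probability p³ ≈ (0.52076)³ ≈ 1.4122187e-01.
By linearity: E[X] = C(236, 3)·p³ ≈ 2162940 · 1.4122187e-01 ≈ 305454.43050.
Since α = 1/2 < 1, p = c/n^{1/2} ≫ 1/n is above the triangle threshold p ~ 1/n. Asymptotically E[X] ~ (c³/6)·n^{3(1−α)} = (8³/6)·n^{1.5} → ∞; triangles are abundant w.h.p.

E[X] ≈ 305454.43050; in regime p = Θ(1/n^{1/2}) E[X] diverges (above the triangle threshold p ~ 1/n).


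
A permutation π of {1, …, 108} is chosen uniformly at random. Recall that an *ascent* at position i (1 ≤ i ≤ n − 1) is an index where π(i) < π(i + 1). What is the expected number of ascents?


Write X = Σ X_I over i = 1, …, 107, with X_I the indicator of one ascent.
There are 107 indicators.
For each fixed i, the pair (π(i), π(i+1)) is a uniformly random ordered pair of distinct values from {1, …, 108}; by symmetry P[π(i) < π(i+1)] = 1/2.
By linearity: E[X] = 107 · (1/2) = (108 − 1) · (1/2) = 107/2 ≈ 53.500000.

E[X] = 107/2 = 53.500000.


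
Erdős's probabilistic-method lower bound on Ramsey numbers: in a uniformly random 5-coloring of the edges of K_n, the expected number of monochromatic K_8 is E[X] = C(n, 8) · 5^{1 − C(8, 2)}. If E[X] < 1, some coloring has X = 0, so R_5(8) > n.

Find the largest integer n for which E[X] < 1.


We need C(n, 8) · 5^{1 − 28} < 1, i.e. C(n, 8) < 5^{28 − 1} = 7450580596923828125.
Check values of n near the boundary:
  n = 860: C(860, 8) = 7182671140665308145; 7182671140665308145 < 7450580596923828125? YES
  n = 861: C(861, 8) = 7250034996615275865; 7250034996615275865 < 7450580596923828125? YES
  n = 862: C(862, 8) = 7317951015318931845; 7317951015318931845 < 7450580596923828125? YES
  n = 863: C(863, 8) = 7386423071602617757; 7386423071602617757 < 7450580596923828125? YES
  n = 864: C(864, 8) = 7455455062926006708; 7455455062926006708 < 7450580596923828125? NO
  n = 865: C(865, 8) = 7525050909487743060; 7525050909487743060 < 7450580596923828125? NO
The largest n with C(n, 8) < 7450580596923828125 is n = 863 (where E[X] = 7386423071602617757/7450580596923828125 ≈ 0.9914). Hence R_5(8) > 863, i.e. R_5(8) ≥ 864.

Largest n = 863; hence R_5(8) > 863.


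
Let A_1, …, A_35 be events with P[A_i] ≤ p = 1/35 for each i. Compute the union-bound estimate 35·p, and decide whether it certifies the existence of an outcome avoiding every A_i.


Union bound: P[∪_{i=1}^{35} A_i] ≤ Σ_i P[A_i] ≤ 35·p = 35·(1/35) = 1.
Numerically: 1 ≈ 1.0000000.
Is 1 < 1? NO.
Since the bound 1 is ≥ 1, the union bound is uninformative here; it does NOT by itself certify existence.

35·p = 1 ≈ 1.0000000; existence NOT certified by the union bound.


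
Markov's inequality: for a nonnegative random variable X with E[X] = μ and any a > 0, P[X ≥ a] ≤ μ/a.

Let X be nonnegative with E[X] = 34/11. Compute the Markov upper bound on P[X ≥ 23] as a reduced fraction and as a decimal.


μ = E[X] = 34/11, a = 23.
Markov: P[X ≥ 23] ≤ μ/a = (34/11)/23 = 34/253.
Numerically: ≈ 0.1344.
(Since a = 23 > μ = 3.0909, the bound 34/253 is < 1 and informative.)

P[X ≥ 23] ≤ 34/253 ≈ 0.1344.


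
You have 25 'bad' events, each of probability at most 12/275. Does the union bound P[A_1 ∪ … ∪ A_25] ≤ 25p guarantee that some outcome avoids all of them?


Union bound: P[∪_{i=1}^{25} A_i] ≤ Σ_i P[A_i] ≤ 25·p = 25·(12/275) = 12/11.
Numerically: 12/11 ≈ 1.0909091.
Is 12/11 < 1? NO.
Since the bound 12/11 is ≥ 1, the union bound is uninformative here; it does NOT by itself certify existence.

25·p = 12/11 ≈ 1.0909091; existence NOT certified by the union bound.


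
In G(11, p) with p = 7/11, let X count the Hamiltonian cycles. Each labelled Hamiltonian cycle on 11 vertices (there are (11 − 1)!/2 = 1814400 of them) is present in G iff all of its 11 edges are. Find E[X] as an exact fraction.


K_11 has (11 − 1)!/2 = 1814400 labelled Hamiltonian cycles.
For each such Hamiltonian cycle H, let X_H = 1 if all 11 edges of H are present in G. Then P[X_H = 1] = p^{11} = (7/11)^{11} = 1977326743/285311670611.
Summing the indicators: E[X] = Σ_H E[X_H] = 1814400 · p^{11} = 1814400 · 1977326743/285311670611 = 3587661642499200/285311670611.
Numerically: E[X] ≈ 12574.5.

E[X] = 1814400 · (7/11)^{11} = 3587661642499200/285311670611 ≈ 12574.5.


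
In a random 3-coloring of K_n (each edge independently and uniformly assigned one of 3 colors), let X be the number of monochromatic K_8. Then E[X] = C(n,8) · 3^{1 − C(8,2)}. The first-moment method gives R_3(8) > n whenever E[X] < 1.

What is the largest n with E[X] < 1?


We need C(n, 8) · 3^{1 − 28} < 1, i.e. C(n, 8) < 3^{28 − 1} = 7625597484987.
Check values of n near the boundary:
  n = 153: C(153, 8) = 6183023199255; 6183023199255 < 7625597484987? YES
  n = 154: C(154, 8) = 6521818990995; 6521818990995 < 7625597484987? YES
  n = 155: C(155, 8) = 6876747915675; 6876747915675 < 7625597484987? YES
  n = 156: C(156, 8) = 7248464019225; 7248464019225 < 7625597484987? YES
  n = 157: C(157, 8) = 7637643295425; 7637643295425 < 7625597484987? NO
  n = 158: C(158, 8) = 8044984271181; 8044984271181 < 7625597484987? NO
The largest n with C(n, 8) < 7625597484987 is n = 156 (where E[X] = 805384891025/847288609443 ≈ 0.9505). Hence R_3(8) > 156, i.e. R_3(8) ≥ 157.

Largest n = 156; hence R_3(8) > 156.


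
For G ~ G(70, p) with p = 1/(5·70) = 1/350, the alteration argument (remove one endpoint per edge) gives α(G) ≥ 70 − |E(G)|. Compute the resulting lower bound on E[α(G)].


E[|E(G)|] = C(70, 2)·p = 2415 · (1/350) = 69/10.
E[α(G)] ≥ n − E[|E(G)|] = 70 − 69/10 = 631/10.
Numerically: ≈ 63.10000.
(This is only a lower bound; the true E[α(G)] may be larger.)

E[α(G)] ≥ 631/10 ≈ 63.10000.


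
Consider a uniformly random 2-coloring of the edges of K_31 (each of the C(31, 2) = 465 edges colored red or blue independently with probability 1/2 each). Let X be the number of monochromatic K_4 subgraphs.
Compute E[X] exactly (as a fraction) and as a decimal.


Let X = Σ_S X_S over the C(31, 4) = 31465 subsets S of size 4, where X_S = 1 if the K_4 on S is monochromatic.
For a fixed S, the K_4 on S has C(4, 2) = 6 edges. P[all 6 edges red] = (1/2)^6, and likewise for blue, so P[monochromatic] = 2·(1/2)^6 = 2^{1 − 6} = 1/32.
By linearity of expectation: E[X] = C(31, 4) · 2^{1 − 6} = 31465 · 1/32 = 31465/32.
Numerically: E[X] ≈ 983.281.

E[X] = C(31,4)·2^(1−C(4,2)) = 31465/32 ≈ 983.281.


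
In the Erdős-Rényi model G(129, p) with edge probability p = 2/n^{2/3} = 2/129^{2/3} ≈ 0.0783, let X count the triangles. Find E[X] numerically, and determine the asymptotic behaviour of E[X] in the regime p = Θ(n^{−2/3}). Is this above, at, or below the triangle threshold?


Number of potential triangles: C(129, 3) = 349504.
Each occurs with probability p³ ≈ (0.0783)³ ≈ 4.80740e-04.
By linearity: E[X] = C(129, 3)·p³ ≈ 349504 · 4.80740e-04 ≈ 168.021.
Since α = 2/3 < 1, p = c/n^{2/3} ≫ 1/n is above the triangle threshold p ~ 1/n. Asymptotically E[X] ~ (c³/6)·n^{3(1−α)} = (2³/6)·n^{1} → ∞; triangles are abundant w.h.p.

E[X] ≈ 168.021; in regime p = Θ(1/n^{2/3}) E[X] diverges (above the triangle threshold p ~ 1/n).


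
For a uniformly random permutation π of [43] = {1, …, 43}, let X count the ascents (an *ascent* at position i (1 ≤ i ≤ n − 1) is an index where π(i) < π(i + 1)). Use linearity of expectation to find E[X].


Write X = Σ X_I over i = 1, …, 42, with X_I the indicator of one ascent.
There are 42 indicators.
For each fixed i, the pair (π(i), π(i+1)) is a uniformly random ordered pair of distinct values from {1, …, 43}; by symmetry P[π(i) < π(i+1)] = 1/2.
By linearity: E[X] = 42 · (1/2) = (43 − 1) · (1/2) = 21 ≈ 21.0000.

E[X] = 21 = 21.0000.


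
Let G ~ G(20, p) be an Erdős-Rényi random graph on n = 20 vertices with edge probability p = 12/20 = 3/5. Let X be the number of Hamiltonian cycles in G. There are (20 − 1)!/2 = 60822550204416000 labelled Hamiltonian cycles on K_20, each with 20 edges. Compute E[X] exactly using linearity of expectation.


K_20 has (20 − 1)!/2 = 60822550204416000 labelled Hamiltonian cycles.
For each such Hamiltonian cycle H, let X_H = 1 if all 20 edges of H are present in G. Then P[X_H = 1] = p^{20} = (3/5)^{20} = 3486784401/95367431640625.
By linearity: E[X] = Σ_H E[X_H] = 60822550204416000 · p^{20} = 60822550204416000 · 3486784401/95367431640625 = 1696600954254376560918528/762939453125.
Numerically: E[X] ≈ 2.22377e+12.

E[X] = 60822550204416000 · (3/5)^{20} = 1696600954254376560918528/762939453125 ≈ 2.22377e+12.


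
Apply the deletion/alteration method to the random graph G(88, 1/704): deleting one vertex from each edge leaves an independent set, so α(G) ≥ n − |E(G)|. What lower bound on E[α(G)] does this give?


E[|E(G)|] = C(88, 2)·p = 3828 · (1/704) = 87/16.
E[α(G)] ≥ n − E[|E(G)|] = 88 − 87/16 = 1321/16.
Numerically: ≈ 82.5625.
(This is only a lower bound; the true E[α(G)] may be larger.)

E[α(G)] ≥ 1321/16 ≈ 82.5625.


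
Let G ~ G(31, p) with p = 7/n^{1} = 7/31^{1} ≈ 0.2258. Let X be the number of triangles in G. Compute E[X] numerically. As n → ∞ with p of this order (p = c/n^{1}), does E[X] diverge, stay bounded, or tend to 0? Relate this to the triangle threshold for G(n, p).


Number of potential triangles: C(31, 3) = 4495.
Each occurs with probability p³ ≈ (0.2258)³ ≈ 1.151354e-02.
By linearity: E[X] = C(31, 3)·p³ ≈ 4495 · 1.151354e-02 ≈ 51.7534.
Here α = 1, so p = 7/n is exactly at the triangle threshold p ~ 1/n. Asymptotically E[X] → c³/6 = 7³/6 = 343/6 ≈ 57.1667, a bounded constant. In this regime the triangle count is asymptotically Poisson(c³/6).

E[X] ≈ 51.7534; in regime p = Θ(1/n^{1}) E[X] stays bounded (at the triangle threshold p ~ 1/n).


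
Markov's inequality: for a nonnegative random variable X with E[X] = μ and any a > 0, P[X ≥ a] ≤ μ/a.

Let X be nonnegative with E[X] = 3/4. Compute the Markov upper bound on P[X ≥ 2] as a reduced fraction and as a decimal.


μ = E[X] = 3/4, a = 2.
Markov: P[X ≥ 2] ≤ μ/a = (3/4)/2 = 3/8.
Numerically: ≈ 0.3750.
(Since a = 2 > μ = 0.7500, the bound 3/8 is < 1 and informative.)

P[X ≥ 2] ≤ 3/8 ≈ 0.3750.


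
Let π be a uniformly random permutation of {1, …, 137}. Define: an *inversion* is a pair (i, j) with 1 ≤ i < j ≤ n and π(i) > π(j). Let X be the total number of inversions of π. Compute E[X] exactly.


Write X = Σ X_I over the C(137, 2) = 9316 pairs i < j, with X_I the indicator of one inversion.
There are 9316 indicators.
For each fixed pair i < j, the values π(i) and π(j) are two distinct elements of {1, …, 137} in uniformly random order; by symmetry P[π(i) > π(j)] = 1/2.
By linearity: E[X] = 9316 · (1/2) = C(137, 2) · (1/2) = 9316/2 = 4658 ≈ 4658.000.

E[X] = 4658 = 4658.000.


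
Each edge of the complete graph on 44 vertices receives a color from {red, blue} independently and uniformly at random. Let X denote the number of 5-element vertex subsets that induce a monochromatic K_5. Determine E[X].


Let X = Σ_S X_S over the C(44, 5) = 1086008 subsets S of size 5, where X_S = 1 if the K_5 on S is monochromatic.
For a fixed S, the K_5 on S has C(5, 2) = 10 edges. P[all 10 edges red] = (1/2)^10, and likewise for blue, so P[monochromatic] = 2·(1/2)^10 = 2^{1 − 10} = 1/512.
By linearity of expectation: E[X] = C(44, 5) · 2^{1 − 10} = 1086008 · 1/512 = 135751/64.
Numerically: E[X] ≈ 2121.109375.

E[X] = C(44,5)·2^(1−C(5,2)) = 135751/64 ≈ 2121.109375.


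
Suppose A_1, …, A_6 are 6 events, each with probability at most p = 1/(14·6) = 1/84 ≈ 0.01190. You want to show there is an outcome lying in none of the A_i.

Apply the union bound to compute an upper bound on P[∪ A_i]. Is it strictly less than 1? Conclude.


Union bound: P[∪_{i=1}^{6} A_i] ≤ Σ_i P[A_i] ≤ 6·p = 6·(1/84) = 1/14.
Numerically: 1/14 ≈ 0.07143.
Is 1/14 < 1? YES.
Since P[∪ A_i] ≤ 1/14 < 1, the complement has P[∩ A_i^c] ≥ 1 − 1/14 = 13/14 > 0, so some outcome avoids every A_i.

6·p = 1/14 ≈ 0.07143; existence CERTIFIED by the union bound.


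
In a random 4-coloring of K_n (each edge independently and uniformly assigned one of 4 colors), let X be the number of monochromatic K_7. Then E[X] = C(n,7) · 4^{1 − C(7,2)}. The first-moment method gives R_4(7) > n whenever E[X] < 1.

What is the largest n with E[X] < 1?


We need C(n, 7) · 4^{1 − 21} < 1, i.e. C(n, 7) < 4^{21 − 1} = 1099511627776.
Check values of n near the boundary:
  n = 175: C(175, 7) = 883208107275; 883208107275 < 1099511627776? YES
  n = 176: C(176, 7) = 919790691600; 919790691600 < 1099511627776? YES
  n = 177: C(177, 7) = 957664425960; 957664425960 < 1099511627776? YES
  n = 178: C(178, 7) = 996867063280; 996867063280 < 1099511627776? YES
  n = 179: C(179, 7) = 1037437234460; 1037437234460 < 1099511627776? YES
  n = 180: C(180, 7) = 1079414463600; 1079414463600 < 1099511627776? YES
  n = 181: C(181, 7) = 1122839183400; 1122839183400 < 1099511627776? NO
  n = 182: C(182, 7) = 1167752750736; 1167752750736 < 1099511627776? NO
  n = 183: C(183, 7) = 1214197462413; 1214197462413 < 1099511627776? NO
The largest n with C(n, 7) < 1099511627776 is n = 180 (where E[X] = 67463403975/68719476736 ≈ 0.98172). Hence R_4(7) > 180, i.e. R_4(7) ≥ 181.

Largest n = 180; hence R_4(7) > 180.


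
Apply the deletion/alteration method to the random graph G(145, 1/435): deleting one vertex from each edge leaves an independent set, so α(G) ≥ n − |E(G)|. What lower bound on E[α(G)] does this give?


E[|E(G)|] = C(145, 2)·p = 10440 · (1/435) = 24.
E[α(G)] ≥ n − E[|E(G)|] = 145 − 24 = 121.
Numerically: ≈ 121.000000.
(This is only a lower bound; the true E[α(G)] may be larger.)

E[α(G)] ≥ 121 ≈ 121.000000.


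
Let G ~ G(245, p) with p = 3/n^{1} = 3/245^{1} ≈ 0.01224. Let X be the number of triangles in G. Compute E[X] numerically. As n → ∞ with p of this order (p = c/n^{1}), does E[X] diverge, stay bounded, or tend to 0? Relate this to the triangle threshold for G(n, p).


Number of potential triangles: C(245, 3) = 2421090.
Each occurs with probability p³ ≈ (0.01224)³ ≈ 1.835970e-06.
By linearity: E[X] = C(245, 3)·p³ ≈ 2421090 · 1.835970e-06 ≈ 4.4450.
Here α = 1, so p = 3/n is exactly at the triangle threshold p ~ 1/n. Asymptotically E[X] → c³/6 = 3³/6 = 9/2 ≈ 4.5000, a bounded constant. In this regime the triangle count is asymptotically Poisson(c³/6).

E[X] ≈ 4.4450; in regime p = Θ(1/n^{1}) E[X] stays bounded (at the triangle threshold p ~ 1/n).


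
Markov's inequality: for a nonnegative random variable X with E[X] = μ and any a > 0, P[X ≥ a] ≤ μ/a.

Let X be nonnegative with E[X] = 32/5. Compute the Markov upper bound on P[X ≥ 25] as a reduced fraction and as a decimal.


μ = E[X] = 32/5, a = 25.
Markov: P[X ≥ 25] ≤ μ/a = (32/5)/25 = 32/125.
Numerically: ≈ 0.2560.
(Since a = 25 > μ = 6.4000, the bound 32/125 is < 1 and informative.)

P[X ≥ 25] ≤ 32/125 ≈ 0.2560.
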